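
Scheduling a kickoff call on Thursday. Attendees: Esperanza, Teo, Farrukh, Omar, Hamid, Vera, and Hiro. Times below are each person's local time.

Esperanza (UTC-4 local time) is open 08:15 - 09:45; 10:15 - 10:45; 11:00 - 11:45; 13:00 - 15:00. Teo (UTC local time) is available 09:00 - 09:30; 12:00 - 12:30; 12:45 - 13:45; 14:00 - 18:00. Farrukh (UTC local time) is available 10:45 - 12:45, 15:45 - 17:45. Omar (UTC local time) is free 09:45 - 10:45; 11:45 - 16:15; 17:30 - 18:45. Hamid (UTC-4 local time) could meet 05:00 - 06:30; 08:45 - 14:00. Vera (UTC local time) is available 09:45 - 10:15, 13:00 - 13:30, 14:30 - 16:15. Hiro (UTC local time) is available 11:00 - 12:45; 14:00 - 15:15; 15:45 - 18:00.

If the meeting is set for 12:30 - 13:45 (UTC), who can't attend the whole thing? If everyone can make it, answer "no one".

Farrukh, Hamid, Hiro, Teo, Vera

Esperanza in UTC: 12:15-13:45, 14:15-14:45, 15:00-15:45, 17:00-19:00 (add 4h to convert from UTC-4).
Teo in UTC: 09:00-09:30, 12:00-12:30, 12:45-13:45, 14:00-18:00.
Farrukh in UTC: 10:45-12:45, 15:45-17:45.
Omar in UTC: 09:45-10:45, 11:45-16:15, 17:30-18:45.
Hamid in UTC: 09:00-10:30, 12:45-18:00 (add 4h to convert from UTC-4).
Vera in UTC: 09:45-10:15, 13:00-13:30, 14:30-16:15.
Hiro in UTC: 11:00-12:45, 14:00-15:15, 15:45-18:00.
Esperanza: free for 12:30-13:45. Teo: not fully free for 12:30-13:45. Farrukh: not fully free for 12:30-13:45. Omar: free for 12:30-13:45. Hamid: not fully free for 12:30-13:45. Vera: not fully free for 12:30-13:45. Hiro: not fully free for 12:30-13:45.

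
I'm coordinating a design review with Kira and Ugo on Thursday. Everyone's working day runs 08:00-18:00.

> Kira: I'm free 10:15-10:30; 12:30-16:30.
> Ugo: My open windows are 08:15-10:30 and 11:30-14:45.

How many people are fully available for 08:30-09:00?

Ugo can make the full 08:30-09:00 slot — that's 1.

1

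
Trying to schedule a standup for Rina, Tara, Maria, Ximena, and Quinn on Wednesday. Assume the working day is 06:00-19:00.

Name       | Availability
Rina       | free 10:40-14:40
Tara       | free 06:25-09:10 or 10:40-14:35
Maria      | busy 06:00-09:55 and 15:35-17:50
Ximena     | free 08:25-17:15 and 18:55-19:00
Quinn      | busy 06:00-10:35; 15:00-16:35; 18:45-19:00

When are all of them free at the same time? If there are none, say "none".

10:40-14:35

Rina free: 10:40-14:40.
Tara free: 06:25-09:10, 10:40-14:35.
Maria free: 09:55-15:35, 17:50-19:00 (invert busy blocks within the working day).
Ximena free: 08:25-17:15, 18:55-19:00.
Quinn free: 10:35-15:00, 16:35-18:45 (invert busy blocks within the working day).
Rina ∩ Tara: 10:40-14:35.
Rina ∩ Tara ∩ Maria: 10:40-14:35.
Rina ∩ Tara ∩ Maria ∩ Ximena: 10:40-14:35.
Rina ∩ Tara ∩ Maria ∩ Ximena ∩ Quinn: 10:40-14:35.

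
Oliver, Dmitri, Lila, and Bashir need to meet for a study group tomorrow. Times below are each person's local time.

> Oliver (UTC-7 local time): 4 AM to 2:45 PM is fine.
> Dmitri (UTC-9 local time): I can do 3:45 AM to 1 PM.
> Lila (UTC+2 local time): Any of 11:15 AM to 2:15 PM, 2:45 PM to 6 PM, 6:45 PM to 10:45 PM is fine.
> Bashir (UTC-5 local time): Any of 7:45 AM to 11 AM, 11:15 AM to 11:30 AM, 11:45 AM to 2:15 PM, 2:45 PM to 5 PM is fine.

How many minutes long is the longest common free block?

Oliver in UTC: 11:00-21:45 (add 7h to convert from UTC-7).
Dmitri in UTC: 12:45-22:00 (add 9h to convert from UTC-9).
Lila in UTC: 09:15-12:15, 12:45-16:00, 16:45-20:45 (subtract 2h to convert from UTC+2).
Bashir in UTC: 12:45-16:00, 16:15-16:30, 16:45-19:15, 19:45-22:00 (add 5h to convert from UTC-5).
Oliver ∩ Dmitri: 12:45-21:45.
Oliver ∩ Dmitri ∩ Lila: 12:45-16:00, 16:45-20:45.
Oliver ∩ Dmitri ∩ Lila ∩ Bashir: 12:45-16:00, 16:45-19:15, 19:45-20:45.
So the common availability across everyone is 12:45-16:00, 16:45-19:15, 19:45-20:45.
The longest is 12:45-16:00 at 195 minutes.

195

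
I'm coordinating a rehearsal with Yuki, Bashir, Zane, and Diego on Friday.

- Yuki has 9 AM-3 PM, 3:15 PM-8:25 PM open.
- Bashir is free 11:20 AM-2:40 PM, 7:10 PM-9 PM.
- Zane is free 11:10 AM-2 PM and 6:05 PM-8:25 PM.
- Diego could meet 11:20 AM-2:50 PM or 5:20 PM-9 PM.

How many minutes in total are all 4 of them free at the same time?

Yuki ∩ Bashir: 11:20-14:40, 19:10-20:25.
Yuki ∩ Bashir ∩ Zane: 11:20-14:00, 19:10-20:25.
Yuki ∩ Bashir ∩ Zane ∩ Diego: 11:20-14:00, 19:10-20:25.
Summing the common windows: 160 + 75 = 235 minutes.

235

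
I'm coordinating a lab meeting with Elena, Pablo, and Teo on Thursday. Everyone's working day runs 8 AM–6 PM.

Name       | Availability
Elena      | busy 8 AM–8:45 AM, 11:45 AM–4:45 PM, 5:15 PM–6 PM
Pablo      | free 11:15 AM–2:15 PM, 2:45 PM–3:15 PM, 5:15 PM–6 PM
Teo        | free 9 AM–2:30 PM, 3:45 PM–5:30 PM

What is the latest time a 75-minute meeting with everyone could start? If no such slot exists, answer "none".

Elena free: 08:45-11:45, 16:45-17:15 (invert busy blocks within the working day).
Pablo free: 11:15-14:15, 14:45-15:15, 17:15-18:00.
Teo free: 09:00-14:30, 15:45-17:30.
Elena ∩ Pablo: 11:15-11:45.
Elena ∩ Pablo ∩ Teo: 11:15-11:45.
Those are the intersection windows.
No common window is at least 75 minutes long.

none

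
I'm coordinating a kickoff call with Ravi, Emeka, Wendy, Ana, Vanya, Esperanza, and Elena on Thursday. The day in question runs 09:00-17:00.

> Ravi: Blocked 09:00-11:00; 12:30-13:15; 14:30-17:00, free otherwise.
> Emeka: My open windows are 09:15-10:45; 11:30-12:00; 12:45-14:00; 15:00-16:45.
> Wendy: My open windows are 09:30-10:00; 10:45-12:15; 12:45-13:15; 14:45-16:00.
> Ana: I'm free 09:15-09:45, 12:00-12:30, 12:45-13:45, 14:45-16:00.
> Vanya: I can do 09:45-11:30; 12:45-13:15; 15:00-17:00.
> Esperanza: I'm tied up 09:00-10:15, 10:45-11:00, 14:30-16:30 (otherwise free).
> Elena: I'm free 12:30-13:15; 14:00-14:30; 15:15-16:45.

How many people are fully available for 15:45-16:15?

3

Ravi free: 11:00-12:30, 13:15-14:30 (invert busy blocks within the working day).
Emeka free: 09:15-10:45, 11:30-12:00, 12:45-14:00, 15:00-16:45.
Wendy free: 09:30-10:00, 10:45-12:15, 12:45-13:15, 14:45-16:00.
Ana free: 09:15-09:45, 12:00-12:30, 12:45-13:45, 14:45-16:00.
Vanya free: 09:45-11:30, 12:45-13:15, 15:00-17:00.
Esperanza free: 10:15-10:45, 11:00-14:30, 16:30-17:00 (invert busy blocks within the working day).
Elena free: 12:30-13:15, 14:00-14:30, 15:15-16:45.
Emeka, Vanya, and Elena can make the full 15:45-16:15 slot — that's 3.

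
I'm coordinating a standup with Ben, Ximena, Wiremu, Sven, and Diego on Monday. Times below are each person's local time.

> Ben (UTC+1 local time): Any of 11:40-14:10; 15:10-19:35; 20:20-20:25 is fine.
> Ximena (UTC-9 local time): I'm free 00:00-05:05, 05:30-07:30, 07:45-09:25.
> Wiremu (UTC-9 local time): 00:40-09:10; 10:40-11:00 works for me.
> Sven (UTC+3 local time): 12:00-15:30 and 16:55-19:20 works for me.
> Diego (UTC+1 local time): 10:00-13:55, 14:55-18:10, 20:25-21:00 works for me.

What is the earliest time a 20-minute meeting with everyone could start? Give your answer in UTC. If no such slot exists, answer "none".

10:40

Ben in UTC: 10:40-13:10, 14:10-18:35, 19:20-19:25 (subtract 1h to convert from UTC+1).
Ximena in UTC: 09:00-14:05, 14:30-16:30, 16:45-18:25 (add 9h to convert from UTC-9).
Wiremu in UTC: 09:40-18:10, 19:40-20:00 (add 9h to convert from UTC-9).
Sven in UTC: 09:00-12:30, 13:55-16:20 (subtract 3h to convert from UTC+3).
Diego in UTC: 09:00-12:55, 13:55-17:10, 19:25-20:00 (subtract 1h to convert from UTC+1).
Ben ∩ Ximena: 10:40-13:10, 14:30-16:30, 16:45-18:25.
Ben ∩ Ximena ∩ Wiremu: 10:40-13:10, 14:30-16:30, 16:45-18:10.
Ben ∩ Ximena ∩ Wiremu ∩ Sven: 10:40-12:30, 14:30-16:20.
Ben ∩ Ximena ∩ Wiremu ∩ Sven ∩ Diego: 10:40-12:30, 14:30-16:20.
The first common window of at least 20 minutes is 10:40-12:30, so the earliest start is 10:40.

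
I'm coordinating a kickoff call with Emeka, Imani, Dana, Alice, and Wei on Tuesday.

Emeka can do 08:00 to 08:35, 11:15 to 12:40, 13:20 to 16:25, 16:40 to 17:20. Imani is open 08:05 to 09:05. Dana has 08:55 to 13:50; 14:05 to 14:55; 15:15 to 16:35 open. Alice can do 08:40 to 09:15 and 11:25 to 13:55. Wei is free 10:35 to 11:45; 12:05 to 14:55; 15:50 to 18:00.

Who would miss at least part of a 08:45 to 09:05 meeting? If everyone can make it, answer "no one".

Dana, Emeka, Wei

Emeka: not fully free for 08:45-09:05. Imani: free for 08:45-09:05. Dana: not fully free for 08:45-09:05. Alice: free for 08:45-09:05. Wei: not fully free for 08:45-09:05.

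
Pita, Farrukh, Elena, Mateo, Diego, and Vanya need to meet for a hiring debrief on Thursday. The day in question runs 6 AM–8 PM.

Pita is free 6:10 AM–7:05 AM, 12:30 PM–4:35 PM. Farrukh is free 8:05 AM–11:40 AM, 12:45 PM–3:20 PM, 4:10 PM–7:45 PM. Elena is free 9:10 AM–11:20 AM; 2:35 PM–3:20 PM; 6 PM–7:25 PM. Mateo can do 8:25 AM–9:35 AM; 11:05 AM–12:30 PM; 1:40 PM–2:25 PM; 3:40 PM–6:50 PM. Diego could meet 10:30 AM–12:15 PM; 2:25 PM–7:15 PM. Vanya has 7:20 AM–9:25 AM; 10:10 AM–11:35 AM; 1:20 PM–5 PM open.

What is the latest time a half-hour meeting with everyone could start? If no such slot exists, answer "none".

Pita ∩ Farrukh: 12:45-15:20, 16:10-16:35.
Pita ∩ Farrukh ∩ Elena: 14:35-15:20.
Pita ∩ Farrukh ∩ Elena ∩ Mateo: ∅.
Pita ∩ Farrukh ∩ Elena ∩ Mateo ∩ Diego: ∅.
Pita ∩ Farrukh ∩ Elena ∩ Mateo ∩ Diego ∩ Vanya: ∅.
There is no time when everyone is free.
No common window is at least 30 minutes long.

none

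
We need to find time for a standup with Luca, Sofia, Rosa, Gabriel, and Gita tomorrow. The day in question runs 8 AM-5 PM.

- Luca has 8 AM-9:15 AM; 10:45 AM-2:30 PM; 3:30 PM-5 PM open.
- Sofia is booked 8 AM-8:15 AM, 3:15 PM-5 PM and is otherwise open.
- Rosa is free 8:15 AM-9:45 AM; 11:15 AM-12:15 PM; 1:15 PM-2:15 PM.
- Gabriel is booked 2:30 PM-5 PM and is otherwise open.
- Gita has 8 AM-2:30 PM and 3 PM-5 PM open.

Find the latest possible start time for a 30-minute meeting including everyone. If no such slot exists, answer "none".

13:45

Luca free: 08:00-09:15, 10:45-14:30, 15:30-17:00.
Sofia free: 08:15-15:15 (invert busy blocks within the working day).
Rosa free: 08:15-09:45, 11:15-12:15, 13:15-14:15.
Gabriel free: 08:00-14:30 (invert busy blocks within the working day).
Gita free: 08:00-14:30, 15:00-17:00.
Luca ∩ Sofia: 08:15-09:15, 10:45-14:30.
Luca ∩ Sofia ∩ Rosa: 08:15-09:15, 11:15-12:15, 13:15-14:15.
Luca ∩ Sofia ∩ Rosa ∩ Gabriel: 08:15-09:15, 11:15-12:15, 13:15-14:15.
Luca ∩ Sofia ∩ Rosa ∩ Gabriel ∩ Gita: 08:15-09:15, 11:15-12:15, 13:15-14:15.
The last common window of at least 30 minutes is 13:15-14:15; a 30-minute meeting can start as late as 13:45 and still end by 14:15.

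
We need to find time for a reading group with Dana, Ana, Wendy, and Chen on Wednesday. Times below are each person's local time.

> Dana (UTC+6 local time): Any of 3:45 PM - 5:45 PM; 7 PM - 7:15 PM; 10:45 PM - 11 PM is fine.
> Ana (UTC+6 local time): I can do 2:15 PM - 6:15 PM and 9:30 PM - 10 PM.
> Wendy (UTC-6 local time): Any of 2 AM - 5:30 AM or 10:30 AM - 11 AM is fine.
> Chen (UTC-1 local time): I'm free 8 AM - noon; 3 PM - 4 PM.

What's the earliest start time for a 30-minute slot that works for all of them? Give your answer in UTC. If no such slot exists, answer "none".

09:45

Dana in UTC: 09:45-11:45, 13:00-13:15, 16:45-17:00 (subtract 6h to convert from UTC+6).
Ana in UTC: 08:15-12:15, 15:30-16:00 (subtract 6h to convert from UTC+6).
Wendy in UTC: 08:00-11:30, 16:30-17:00 (add 6h to convert from UTC-6).
Chen in UTC: 09:00-13:00, 16:00-17:00 (add 1h to convert from UTC-1).
Dana ∩ Ana: 09:45-11:45.
Dana ∩ Ana ∩ Wendy: 09:45-11:30.
Dana ∩ Ana ∩ Wendy ∩ Chen: 09:45-11:30.
The first common window of at least 30 minutes is 09:45-11:30, so the earliest start is 09:45.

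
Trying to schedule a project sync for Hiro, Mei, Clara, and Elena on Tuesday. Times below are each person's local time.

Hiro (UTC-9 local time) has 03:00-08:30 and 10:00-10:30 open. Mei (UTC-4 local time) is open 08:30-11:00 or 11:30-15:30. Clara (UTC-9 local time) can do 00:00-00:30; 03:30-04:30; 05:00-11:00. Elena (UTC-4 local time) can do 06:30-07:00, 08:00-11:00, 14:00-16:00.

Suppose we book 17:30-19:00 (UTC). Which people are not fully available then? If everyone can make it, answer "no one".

Hiro in UTC: 12:00-17:30, 19:00-19:30 (add 9h to convert from UTC-9).
Mei in UTC: 12:30-15:00, 15:30-19:30 (add 4h to convert from UTC-4).
Clara in UTC: 09:00-09:30, 12:30-13:30, 14:00-20:00 (add 9h to convert from UTC-9).
Elena in UTC: 10:30-11:00, 12:00-15:00, 18:00-20:00 (add 4h to convert from UTC-4).
Hiro: not fully free for 17:30-19:00. Mei: free for 17:30-19:00. Clara: free for 17:30-19:00. Elena: not fully free for 17:30-19:00.

Elena, Hiro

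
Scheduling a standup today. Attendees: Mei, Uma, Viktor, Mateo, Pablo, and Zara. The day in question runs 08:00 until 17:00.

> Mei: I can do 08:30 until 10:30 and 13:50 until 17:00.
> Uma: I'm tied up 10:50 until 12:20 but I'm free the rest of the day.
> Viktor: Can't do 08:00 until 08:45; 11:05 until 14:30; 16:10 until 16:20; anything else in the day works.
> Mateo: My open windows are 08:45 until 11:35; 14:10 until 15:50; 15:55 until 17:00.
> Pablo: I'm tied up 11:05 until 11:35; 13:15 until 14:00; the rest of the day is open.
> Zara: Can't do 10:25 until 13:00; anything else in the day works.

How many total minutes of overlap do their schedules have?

235

Mei free: 08:30-10:30, 13:50-17:00.
Uma free: 08:00-10:50, 12:20-17:00 (invert busy blocks within the working day).
Viktor free: 08:45-11:05, 14:30-16:10, 16:20-17:00 (invert busy blocks within the working day).
Mateo free: 08:45-11:35, 14:10-15:50, 15:55-17:00.
Pablo free: 08:00-11:05, 11:35-13:15, 14:00-17:00 (invert busy blocks within the working day).
Zara free: 08:00-10:25, 13:00-17:00 (invert busy blocks within the working day).
Mei ∩ Uma: 08:30-10:30, 13:50-17:00.
Mei ∩ Uma ∩ Viktor: 08:45-10:30, 14:30-16:10, 16:20-17:00.
Mei ∩ Uma ∩ Viktor ∩ Mateo: 08:45-10:30, 14:30-15:50, 15:55-16:10, 16:20-17:00.
Mei ∩ Uma ∩ Viktor ∩ Mateo ∩ Pablo: 08:45-10:30, 14:30-15:50, 15:55-16:10, 16:20-17:00.
Mei ∩ Uma ∩ Viktor ∩ Mateo ∩ Pablo ∩ Zara: 08:45-10:25, 14:30-15:50, 15:55-16:10, 16:20-17:00.
So the common availability across everyone is 08:45-10:25, 14:30-15:50, 15:55-16:10, 16:20-17:00.
Summing the common windows: 100 + 80 + 15 + 40 = 235 minutes.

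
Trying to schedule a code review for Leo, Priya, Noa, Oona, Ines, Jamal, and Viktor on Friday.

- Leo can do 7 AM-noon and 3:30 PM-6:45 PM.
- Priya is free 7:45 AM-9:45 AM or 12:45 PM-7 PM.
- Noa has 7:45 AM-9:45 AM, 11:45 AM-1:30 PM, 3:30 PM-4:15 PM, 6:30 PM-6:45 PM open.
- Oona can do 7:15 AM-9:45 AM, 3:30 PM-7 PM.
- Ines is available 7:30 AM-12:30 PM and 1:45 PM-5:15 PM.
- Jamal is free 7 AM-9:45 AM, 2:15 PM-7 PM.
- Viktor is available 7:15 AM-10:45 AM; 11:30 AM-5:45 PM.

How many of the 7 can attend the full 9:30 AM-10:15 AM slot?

Leo, Ines, and Viktor can make the full 09:30-10:15 slot — that's 3.

3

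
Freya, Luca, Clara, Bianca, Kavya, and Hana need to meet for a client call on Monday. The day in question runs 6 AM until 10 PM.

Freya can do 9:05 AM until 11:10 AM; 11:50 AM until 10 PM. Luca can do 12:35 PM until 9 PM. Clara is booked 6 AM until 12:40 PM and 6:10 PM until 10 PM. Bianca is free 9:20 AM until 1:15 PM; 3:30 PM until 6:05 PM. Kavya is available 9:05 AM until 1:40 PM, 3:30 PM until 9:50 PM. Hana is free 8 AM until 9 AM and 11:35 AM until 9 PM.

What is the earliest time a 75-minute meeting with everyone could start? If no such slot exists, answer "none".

15:30

Freya free: 09:05-11:10, 11:50-22:00.
Luca free: 12:35-21:00.
Clara free: 12:40-18:10 (invert busy blocks within the working day).
Bianca free: 09:20-13:15, 15:30-18:05.
Kavya free: 09:05-13:40, 15:30-21:50.
Hana free: 08:00-09:00, 11:35-21:00.
Freya ∩ Luca: 12:35-21:00.
Freya ∩ Luca ∩ Clara: 12:40-18:10.
Freya ∩ Luca ∩ Clara ∩ Bianca: 12:40-13:15, 15:30-18:05.
Freya ∩ Luca ∩ Clara ∩ Bianca ∩ Kavya: 12:40-13:15, 15:30-18:05.
Freya ∩ Luca ∩ Clara ∩ Bianca ∩ Kavya ∩ Hana: 12:40-13:15, 15:30-18:05.
The first common window of at least 75 minutes is 15:30-18:05, so the earliest start is 15:30.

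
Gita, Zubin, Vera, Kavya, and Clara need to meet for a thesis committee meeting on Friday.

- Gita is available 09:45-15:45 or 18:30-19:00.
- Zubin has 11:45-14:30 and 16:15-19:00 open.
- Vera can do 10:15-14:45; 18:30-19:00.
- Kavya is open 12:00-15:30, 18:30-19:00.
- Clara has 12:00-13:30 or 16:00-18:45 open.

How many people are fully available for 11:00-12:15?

Gita and Vera can make the full 11:00-12:15 slot — that's 2.

2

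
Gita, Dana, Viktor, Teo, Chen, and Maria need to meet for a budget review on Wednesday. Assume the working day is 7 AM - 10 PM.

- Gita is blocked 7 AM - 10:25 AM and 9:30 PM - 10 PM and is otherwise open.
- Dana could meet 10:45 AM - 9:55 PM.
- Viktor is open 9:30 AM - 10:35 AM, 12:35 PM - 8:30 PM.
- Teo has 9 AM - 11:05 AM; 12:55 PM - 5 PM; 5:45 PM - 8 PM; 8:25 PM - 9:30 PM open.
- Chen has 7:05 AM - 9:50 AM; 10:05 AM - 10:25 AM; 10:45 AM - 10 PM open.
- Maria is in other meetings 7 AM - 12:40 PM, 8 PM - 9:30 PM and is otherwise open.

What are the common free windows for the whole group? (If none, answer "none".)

Gita free: 10:25-21:30 (invert busy blocks within the working day).
Dana free: 10:45-21:55.
Viktor free: 09:30-10:35, 12:35-20:30.
Teo free: 09:00-11:05, 12:55-17:00, 17:45-20:00, 20:25-21:30.
Chen free: 07:05-09:50, 10:05-10:25, 10:45-22:00.
Maria free: 12:40-20:00, 21:30-22:00 (invert busy blocks within the working day).
Gita ∩ Dana: 10:45-21:30.
Gita ∩ Dana ∩ Viktor: 12:35-20:30.
Gita ∩ Dana ∩ Viktor ∩ Teo: 12:55-17:00, 17:45-20:00, 20:25-20:30.
Gita ∩ Dana ∩ Viktor ∩ Teo ∩ Chen: 12:55-17:00, 17:45-20:00, 20:25-20:30.
Gita ∩ Dana ∩ Viktor ∩ Teo ∩ Chen ∩ Maria: 12:55-17:00, 17:45-20:00.

12:55-17:00, 17:45-20:00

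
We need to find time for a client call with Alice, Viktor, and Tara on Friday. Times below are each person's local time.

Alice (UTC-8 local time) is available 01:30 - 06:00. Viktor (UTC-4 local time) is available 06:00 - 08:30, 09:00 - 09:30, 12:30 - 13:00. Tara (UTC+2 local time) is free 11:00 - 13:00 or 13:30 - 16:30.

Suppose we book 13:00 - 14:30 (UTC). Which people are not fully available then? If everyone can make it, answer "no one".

Alice, Viktor

Alice in UTC: 09:30-14:00 (add 8h to convert from UTC-8).
Viktor in UTC: 10:00-12:30, 13:00-13:30, 16:30-17:00 (add 4h to convert from UTC-4).
Tara in UTC: 09:00-11:00, 11:30-14:30 (subtract 2h to convert from UTC+2).
Alice: not fully free for 13:00-14:30. Viktor: not fully free for 13:00-14:30. Tara: free for 13:00-14:30.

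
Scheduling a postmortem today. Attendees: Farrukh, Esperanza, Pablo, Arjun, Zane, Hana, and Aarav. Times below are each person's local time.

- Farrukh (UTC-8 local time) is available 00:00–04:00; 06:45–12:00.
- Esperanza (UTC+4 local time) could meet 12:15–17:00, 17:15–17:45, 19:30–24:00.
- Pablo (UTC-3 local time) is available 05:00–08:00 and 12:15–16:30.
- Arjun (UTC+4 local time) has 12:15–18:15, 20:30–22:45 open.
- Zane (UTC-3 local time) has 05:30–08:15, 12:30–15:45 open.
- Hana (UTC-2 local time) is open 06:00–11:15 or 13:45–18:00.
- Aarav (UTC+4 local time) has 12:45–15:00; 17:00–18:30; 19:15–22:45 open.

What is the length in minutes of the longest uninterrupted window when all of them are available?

135

Farrukh in UTC: 08:00-12:00, 14:45-20:00 (add 8h to convert from UTC-8).
Esperanza in UTC: 08:15-13:00, 13:15-13:45, 15:30-20:00 (subtract 4h to convert from UTC+4).
Pablo in UTC: 08:00-11:00, 15:15-19:30 (add 3h to convert from UTC-3).
Arjun in UTC: 08:15-14:15, 16:30-18:45 (subtract 4h to convert from UTC+4).
Zane in UTC: 08:30-11:15, 15:30-18:45 (add 3h to convert from UTC-3).
Hana in UTC: 08:00-13:15, 15:45-20:00 (add 2h to convert from UTC-2).
Aarav in UTC: 08:45-11:00, 13:00-14:30, 15:15-18:45 (subtract 4h to convert from UTC+4).
Farrukh ∩ Esperanza: 08:15-12:00, 15:30-20:00.
Farrukh ∩ Esperanza ∩ Pablo: 08:15-11:00, 15:30-19:30.
Farrukh ∩ Esperanza ∩ Pablo ∩ Arjun: 08:15-11:00, 16:30-18:45.
Farrukh ∩ Esperanza ∩ Pablo ∩ Arjun ∩ Zane: 08:30-11:00, 16:30-18:45.
Farrukh ∩ Esperanza ∩ Pablo ∩ Arjun ∩ Zane ∩ Hana: 08:30-11:00, 16:30-18:45.
Farrukh ∩ Esperanza ∩ Pablo ∩ Arjun ∩ Zane ∩ Hana ∩ Aarav: 08:45-11:00, 16:30-18:45.
The longest is 08:45-11:00 at 135 minutes.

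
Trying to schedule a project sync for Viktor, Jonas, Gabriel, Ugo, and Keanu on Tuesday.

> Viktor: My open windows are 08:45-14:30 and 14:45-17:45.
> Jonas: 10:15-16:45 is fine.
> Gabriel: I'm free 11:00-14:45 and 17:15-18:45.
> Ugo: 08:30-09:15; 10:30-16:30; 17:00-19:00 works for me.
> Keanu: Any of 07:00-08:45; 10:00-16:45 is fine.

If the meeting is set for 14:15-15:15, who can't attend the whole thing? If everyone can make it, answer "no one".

Viktor: not fully free for 14:15-15:15. Jonas: free for 14:15-15:15. Gabriel: not fully free for 14:15-15:15. Ugo: free for 14:15-15:15. Keanu: free for 14:15-15:15.

Gabriel, Viktor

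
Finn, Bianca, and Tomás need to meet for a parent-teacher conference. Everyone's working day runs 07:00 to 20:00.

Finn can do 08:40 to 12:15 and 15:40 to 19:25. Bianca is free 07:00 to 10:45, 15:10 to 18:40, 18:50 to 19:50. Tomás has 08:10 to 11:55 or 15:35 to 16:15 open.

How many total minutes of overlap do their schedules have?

Finn ∩ Bianca: 08:40-10:45, 15:40-18:40, 18:50-19:25.
Finn ∩ Bianca ∩ Tomás: 08:40-10:45, 15:40-16:15.
So the common availability across everyone is 08:40-10:45, 15:40-16:15.
Summing the common windows: 125 + 35 = 160 minutes.

160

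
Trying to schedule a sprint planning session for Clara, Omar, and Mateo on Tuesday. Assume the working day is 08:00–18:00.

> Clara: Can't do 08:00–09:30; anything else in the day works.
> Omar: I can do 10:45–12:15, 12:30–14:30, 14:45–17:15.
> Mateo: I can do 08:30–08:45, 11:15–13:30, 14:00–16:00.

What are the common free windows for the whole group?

Clara free: 09:30-18:00 (invert busy blocks within the working day).
Omar free: 10:45-12:15, 12:30-14:30, 14:45-17:15.
Mateo free: 08:30-08:45, 11:15-13:30, 14:00-16:00.
Clara ∩ Omar: 10:45-12:15, 12:30-14:30, 14:45-17:15.
Clara ∩ Omar ∩ Mateo: 11:15-12:15, 12:30-13:30, 14:00-14:30, 14:45-16:00.
So the common availability across everyone is 11:15-12:15, 12:30-13:30, 14:00-14:30, 14:45-16:00.

11:15-12:15, 12:30-13:30, 14:00-14:30, 14:45-16:00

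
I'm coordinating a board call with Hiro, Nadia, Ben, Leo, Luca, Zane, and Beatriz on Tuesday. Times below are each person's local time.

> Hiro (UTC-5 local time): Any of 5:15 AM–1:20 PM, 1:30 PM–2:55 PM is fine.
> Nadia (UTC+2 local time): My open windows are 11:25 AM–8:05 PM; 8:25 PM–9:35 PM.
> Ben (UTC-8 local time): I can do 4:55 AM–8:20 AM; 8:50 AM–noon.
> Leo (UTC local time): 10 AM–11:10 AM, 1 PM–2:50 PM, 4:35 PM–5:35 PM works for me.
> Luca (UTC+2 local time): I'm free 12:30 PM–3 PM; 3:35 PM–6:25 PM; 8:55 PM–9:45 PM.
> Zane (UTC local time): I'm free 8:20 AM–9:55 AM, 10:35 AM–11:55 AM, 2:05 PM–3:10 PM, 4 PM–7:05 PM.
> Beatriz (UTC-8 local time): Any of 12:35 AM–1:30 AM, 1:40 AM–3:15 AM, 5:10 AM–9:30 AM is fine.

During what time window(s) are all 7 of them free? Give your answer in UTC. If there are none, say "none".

14:05-14:50

Hiro in UTC: 10:15-18:20, 18:30-19:55 (add 5h to convert from UTC-5).
Nadia in UTC: 09:25-18:05, 18:25-19:35 (subtract 2h to convert from UTC+2).
Ben in UTC: 12:55-16:20, 16:50-20:00 (add 8h to convert from UTC-8).
Leo in UTC: 10:00-11:10, 13:00-14:50, 16:35-17:35.
Luca in UTC: 10:30-13:00, 13:35-16:25, 18:55-19:45 (subtract 2h to convert from UTC+2).
Zane in UTC: 08:20-09:55, 10:35-11:55, 14:05-15:10, 16:00-19:05.
Beatriz in UTC: 08:35-09:30, 09:40-11:15, 13:10-17:30 (add 8h to convert from UTC-8).
Hiro ∩ Nadia: 10:15-18:05, 18:30-19:35.
Hiro ∩ Nadia ∩ Ben: 12:55-16:20, 16:50-18:05, 18:30-19:35.
Hiro ∩ Nadia ∩ Ben ∩ Leo: 13:00-14:50, 16:50-17:35.
Hiro ∩ Nadia ∩ Ben ∩ Leo ∩ Luca: 13:35-14:50.
Hiro ∩ Nadia ∩ Ben ∩ Leo ∩ Luca ∩ Zane: 14:05-14:50.
Hiro ∩ Nadia ∩ Ben ∩ Leo ∩ Luca ∩ Zane ∩ Beatriz: 14:05-14:50.
Those are the intersection windows.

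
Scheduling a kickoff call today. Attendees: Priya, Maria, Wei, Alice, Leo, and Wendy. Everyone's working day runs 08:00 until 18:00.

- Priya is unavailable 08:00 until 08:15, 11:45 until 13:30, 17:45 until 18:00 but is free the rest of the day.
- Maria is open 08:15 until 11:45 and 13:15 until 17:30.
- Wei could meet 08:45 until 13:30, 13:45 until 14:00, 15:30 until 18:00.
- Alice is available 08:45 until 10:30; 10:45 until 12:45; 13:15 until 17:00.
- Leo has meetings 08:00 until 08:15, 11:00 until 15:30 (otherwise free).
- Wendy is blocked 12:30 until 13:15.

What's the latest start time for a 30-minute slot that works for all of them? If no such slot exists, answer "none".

16:30

Priya free: 08:15-11:45, 13:30-17:45 (invert busy blocks within the working day).
Maria free: 08:15-11:45, 13:15-17:30.
Wei free: 08:45-13:30, 13:45-14:00, 15:30-18:00.
Alice free: 08:45-10:30, 10:45-12:45, 13:15-17:00.
Leo free: 08:15-11:00, 15:30-18:00 (invert busy blocks within the working day).
Wendy free: 08:00-12:30, 13:15-18:00 (invert busy blocks within the working day).
Priya ∩ Maria: 08:15-11:45, 13:30-17:30.
Priya ∩ Maria ∩ Wei: 08:45-11:45, 13:45-14:00, 15:30-17:30.
Priya ∩ Maria ∩ Wei ∩ Alice: 08:45-10:30, 10:45-11:45, 13:45-14:00, 15:30-17:00.
Priya ∩ Maria ∩ Wei ∩ Alice ∩ Leo: 08:45-10:30, 10:45-11:00, 15:30-17:00.
Priya ∩ Maria ∩ Wei ∩ Alice ∩ Leo ∩ Wendy: 08:45-10:30, 10:45-11:00, 15:30-17:00.
The last common window of at least 30 minutes is 15:30-17:00; a 30-minute meeting can start as late as 16:30 and still end by 17:00.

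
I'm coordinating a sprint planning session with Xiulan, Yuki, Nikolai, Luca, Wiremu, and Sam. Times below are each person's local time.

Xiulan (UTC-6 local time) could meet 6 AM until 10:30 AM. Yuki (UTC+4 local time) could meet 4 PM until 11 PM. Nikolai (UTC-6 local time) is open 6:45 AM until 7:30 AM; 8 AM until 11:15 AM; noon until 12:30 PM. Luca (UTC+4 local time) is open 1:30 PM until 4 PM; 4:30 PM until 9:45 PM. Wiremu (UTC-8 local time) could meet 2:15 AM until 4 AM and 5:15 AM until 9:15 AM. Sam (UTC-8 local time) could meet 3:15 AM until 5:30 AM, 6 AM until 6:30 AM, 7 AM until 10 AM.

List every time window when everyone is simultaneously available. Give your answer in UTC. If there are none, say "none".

13:15-13:30, 14:00-14:30, 15:00-16:30

Xiulan in UTC: 12:00-16:30 (add 6h to convert from UTC-6).
Yuki in UTC: 12:00-19:00 (subtract 4h to convert from UTC+4).
Nikolai in UTC: 12:45-13:30, 14:00-17:15, 18:00-18:30 (add 6h to convert from UTC-6).
Luca in UTC: 09:30-12:00, 12:30-17:45 (subtract 4h to convert from UTC+4).
Wiremu in UTC: 10:15-12:00, 13:15-17:15 (add 8h to convert from UTC-8).
Sam in UTC: 11:15-13:30, 14:00-14:30, 15:00-18:00 (add 8h to convert from UTC-8).
Xiulan ∩ Yuki: 12:00-16:30.
Xiulan ∩ Yuki ∩ Nikolai: 12:45-13:30, 14:00-16:30.
Xiulan ∩ Yuki ∩ Nikolai ∩ Luca: 12:45-13:30, 14:00-16:30.
Xiulan ∩ Yuki ∩ Nikolai ∩ Luca ∩ Wiremu: 13:15-13:30, 14:00-16:30.
Xiulan ∩ Yuki ∩ Nikolai ∩ Luca ∩ Wiremu ∩ Sam: 13:15-13:30, 14:00-14:30, 15:00-16:30.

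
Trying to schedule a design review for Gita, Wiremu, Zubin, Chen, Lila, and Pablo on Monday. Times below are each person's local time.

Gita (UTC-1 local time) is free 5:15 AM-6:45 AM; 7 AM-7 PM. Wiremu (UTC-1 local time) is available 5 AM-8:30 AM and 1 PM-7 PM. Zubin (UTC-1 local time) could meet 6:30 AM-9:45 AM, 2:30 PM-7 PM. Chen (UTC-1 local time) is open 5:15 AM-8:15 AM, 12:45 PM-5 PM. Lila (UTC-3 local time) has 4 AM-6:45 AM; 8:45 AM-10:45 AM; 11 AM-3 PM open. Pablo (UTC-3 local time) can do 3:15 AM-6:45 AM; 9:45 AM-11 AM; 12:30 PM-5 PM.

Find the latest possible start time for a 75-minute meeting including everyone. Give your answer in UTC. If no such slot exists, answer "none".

Gita in UTC: 06:15-07:45, 08:00-20:00 (add 1h to convert from UTC-1).
Wiremu in UTC: 06:00-09:30, 14:00-20:00 (add 1h to convert from UTC-1).
Zubin in UTC: 07:30-10:45, 15:30-20:00 (add 1h to convert from UTC-1).
Chen in UTC: 06:15-09:15, 13:45-18:00 (add 1h to convert from UTC-1).
Lila in UTC: 07:00-09:45, 11:45-13:45, 14:00-18:00 (add 3h to convert from UTC-3).
Pablo in UTC: 06:15-09:45, 12:45-14:00, 15:30-20:00 (add 3h to convert from UTC-3).
Gita ∩ Wiremu: 06:15-07:45, 08:00-09:30, 14:00-20:00.
Gita ∩ Wiremu ∩ Zubin: 07:30-07:45, 08:00-09:30, 15:30-20:00.
Gita ∩ Wiremu ∩ Zubin ∩ Chen: 07:30-07:45, 08:00-09:15, 15:30-18:00.
Gita ∩ Wiremu ∩ Zubin ∩ Chen ∩ Lila: 07:30-07:45, 08:00-09:15, 15:30-18:00.
Gita ∩ Wiremu ∩ Zubin ∩ Chen ∩ Lila ∩ Pablo: 07:30-07:45, 08:00-09:15, 15:30-18:00.
The last common window of at least 75 minutes is 15:30-18:00; a 75-minute meeting can start as late as 16:45 and still end by 18:00.

16:45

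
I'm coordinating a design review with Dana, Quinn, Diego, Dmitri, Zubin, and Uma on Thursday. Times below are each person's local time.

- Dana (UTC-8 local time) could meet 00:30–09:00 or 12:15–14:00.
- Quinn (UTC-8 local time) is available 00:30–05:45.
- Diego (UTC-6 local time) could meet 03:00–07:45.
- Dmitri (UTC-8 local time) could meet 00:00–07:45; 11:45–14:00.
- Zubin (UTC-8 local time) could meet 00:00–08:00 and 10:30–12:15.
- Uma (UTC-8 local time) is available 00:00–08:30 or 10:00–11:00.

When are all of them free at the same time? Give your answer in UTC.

Dana in UTC: 08:30-17:00, 20:15-22:00 (add 8h to convert from UTC-8).
Quinn in UTC: 08:30-13:45 (add 8h to convert from UTC-8).
Diego in UTC: 09:00-13:45 (add 6h to convert from UTC-6).
Dmitri in UTC: 08:00-15:45, 19:45-22:00 (add 8h to convert from UTC-8).
Zubin in UTC: 08:00-16:00, 18:30-20:15 (add 8h to convert from UTC-8).
Uma in UTC: 08:00-16:30, 18:00-19:00 (add 8h to convert from UTC-8).
Dana ∩ Quinn: 08:30-13:45.
Dana ∩ Quinn ∩ Diego: 09:00-13:45.
Dana ∩ Quinn ∩ Diego ∩ Dmitri: 09:00-13:45.
Dana ∩ Quinn ∩ Diego ∩ Dmitri ∩ Zubin: 09:00-13:45.
Dana ∩ Quinn ∩ Diego ∩ Dmitri ∩ Zubin ∩ Uma: 09:00-13:45.

09:00-13:45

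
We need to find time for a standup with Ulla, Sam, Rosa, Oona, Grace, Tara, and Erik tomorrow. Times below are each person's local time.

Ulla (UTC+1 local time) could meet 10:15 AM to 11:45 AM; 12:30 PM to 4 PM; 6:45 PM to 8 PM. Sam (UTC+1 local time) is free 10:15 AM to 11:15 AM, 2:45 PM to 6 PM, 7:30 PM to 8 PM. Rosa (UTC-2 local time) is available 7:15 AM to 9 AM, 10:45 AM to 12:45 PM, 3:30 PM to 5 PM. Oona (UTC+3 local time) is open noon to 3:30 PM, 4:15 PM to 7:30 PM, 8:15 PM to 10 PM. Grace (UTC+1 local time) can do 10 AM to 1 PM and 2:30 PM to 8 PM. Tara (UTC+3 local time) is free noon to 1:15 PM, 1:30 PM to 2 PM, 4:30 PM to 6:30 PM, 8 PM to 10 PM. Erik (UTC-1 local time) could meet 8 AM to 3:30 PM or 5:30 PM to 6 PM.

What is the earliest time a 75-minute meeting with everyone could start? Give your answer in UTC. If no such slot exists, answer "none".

Ulla in UTC: 09:15-10:45, 11:30-15:00, 17:45-19:00 (subtract 1h to convert from UTC+1).
Sam in UTC: 09:15-10:15, 13:45-17:00, 18:30-19:00 (subtract 1h to convert from UTC+1).
Rosa in UTC: 09:15-11:00, 12:45-14:45, 17:30-19:00 (add 2h to convert from UTC-2).
Oona in UTC: 09:00-12:30, 13:15-16:30, 17:15-19:00 (subtract 3h to convert from UTC+3).
Grace in UTC: 09:00-12:00, 13:30-19:00 (subtract 1h to convert from UTC+1).
Tara in UTC: 09:00-10:15, 10:30-11:00, 13:30-15:30, 17:00-19:00 (subtract 3h to convert from UTC+3).
Erik in UTC: 09:00-16:30, 18:30-19:00 (add 1h to convert from UTC-1).
Ulla ∩ Sam: 09:15-10:15, 13:45-15:00, 18:30-19:00.
Ulla ∩ Sam ∩ Rosa: 09:15-10:15, 13:45-14:45, 18:30-19:00.
Ulla ∩ Sam ∩ Rosa ∩ Oona: 09:15-10:15, 13:45-14:45, 18:30-19:00.
Ulla ∩ Sam ∩ Rosa ∩ Oona ∩ Grace: 09:15-10:15, 13:45-14:45, 18:30-19:00.
Ulla ∩ Sam ∩ Rosa ∩ Oona ∩ Grace ∩ Tara: 09:15-10:15, 13:45-14:45, 18:30-19:00.
Ulla ∩ Sam ∩ Rosa ∩ Oona ∩ Grace ∩ Tara ∩ Erik: 09:15-10:15, 13:45-14:45, 18:30-19:00.
No common window is at least 75 minutes long.

none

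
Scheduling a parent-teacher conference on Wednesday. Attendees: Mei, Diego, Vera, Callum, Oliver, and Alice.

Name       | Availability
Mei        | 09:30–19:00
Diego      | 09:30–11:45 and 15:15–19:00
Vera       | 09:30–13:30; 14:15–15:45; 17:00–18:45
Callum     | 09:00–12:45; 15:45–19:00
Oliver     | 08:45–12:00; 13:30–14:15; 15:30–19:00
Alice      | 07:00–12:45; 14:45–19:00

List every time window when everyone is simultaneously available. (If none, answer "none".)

09:30-11:45, 17:00-18:45

Mei ∩ Diego: 09:30-11:45, 15:15-19:00.
Mei ∩ Diego ∩ Vera: 09:30-11:45, 15:15-15:45, 17:00-18:45.
Mei ∩ Diego ∩ Vera ∩ Callum: 09:30-11:45, 17:00-18:45.
Mei ∩ Diego ∩ Vera ∩ Callum ∩ Oliver: 09:30-11:45, 17:00-18:45.
Mei ∩ Diego ∩ Vera ∩ Callum ∩ Oliver ∩ Alice: 09:30-11:45, 17:00-18:45.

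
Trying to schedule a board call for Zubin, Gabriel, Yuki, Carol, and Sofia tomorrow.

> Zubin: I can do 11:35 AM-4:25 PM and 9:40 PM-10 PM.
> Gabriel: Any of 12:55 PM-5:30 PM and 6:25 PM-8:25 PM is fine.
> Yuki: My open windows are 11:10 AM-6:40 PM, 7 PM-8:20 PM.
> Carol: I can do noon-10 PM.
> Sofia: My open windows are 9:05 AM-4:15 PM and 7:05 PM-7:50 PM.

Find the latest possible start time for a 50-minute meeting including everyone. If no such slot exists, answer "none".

15:25

Zubin ∩ Gabriel: 12:55-16:25.
Zubin ∩ Gabriel ∩ Yuki: 12:55-16:25.
Zubin ∩ Gabriel ∩ Yuki ∩ Carol: 12:55-16:25.
Zubin ∩ Gabriel ∩ Yuki ∩ Carol ∩ Sofia: 12:55-16:15.
The last common window of at least 50 minutes is 12:55-16:15; a 50-minute meeting can start as late as 15:25 and still end by 16:15.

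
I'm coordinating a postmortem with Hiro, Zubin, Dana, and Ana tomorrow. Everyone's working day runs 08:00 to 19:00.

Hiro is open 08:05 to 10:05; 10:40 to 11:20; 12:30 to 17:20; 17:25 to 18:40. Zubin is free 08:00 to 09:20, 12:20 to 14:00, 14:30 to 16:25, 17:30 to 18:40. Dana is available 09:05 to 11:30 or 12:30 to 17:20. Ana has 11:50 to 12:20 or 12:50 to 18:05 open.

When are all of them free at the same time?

12:50-14:00, 14:30-16:25

Hiro ∩ Zubin: 08:05-09:20, 12:30-14:00, 14:30-16:25, 17:30-18:40.
Hiro ∩ Zubin ∩ Dana: 09:05-09:20, 12:30-14:00, 14:30-16:25.
Hiro ∩ Zubin ∩ Dana ∩ Ana: 12:50-14:00, 14:30-16:25.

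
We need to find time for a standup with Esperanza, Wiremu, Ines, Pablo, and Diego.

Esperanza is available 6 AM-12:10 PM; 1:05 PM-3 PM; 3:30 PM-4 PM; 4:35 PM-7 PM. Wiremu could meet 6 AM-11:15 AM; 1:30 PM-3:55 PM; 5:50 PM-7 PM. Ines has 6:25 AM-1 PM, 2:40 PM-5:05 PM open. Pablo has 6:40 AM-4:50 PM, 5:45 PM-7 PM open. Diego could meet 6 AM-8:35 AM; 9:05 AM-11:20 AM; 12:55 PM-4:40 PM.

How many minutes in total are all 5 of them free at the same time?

290

Esperanza ∩ Wiremu: 06:00-11:15, 13:30-15:00, 15:30-15:55, 17:50-19:00.
Esperanza ∩ Wiremu ∩ Ines: 06:25-11:15, 14:40-15:00, 15:30-15:55.
Esperanza ∩ Wiremu ∩ Ines ∩ Pablo: 06:40-11:15, 14:40-15:00, 15:30-15:55.
Esperanza ∩ Wiremu ∩ Ines ∩ Pablo ∩ Diego: 06:40-08:35, 09:05-11:15, 14:40-15:00, 15:30-15:55.
Those are the intersection windows.
Summing the common windows: 115 + 130 + 20 + 25 = 290 minutes.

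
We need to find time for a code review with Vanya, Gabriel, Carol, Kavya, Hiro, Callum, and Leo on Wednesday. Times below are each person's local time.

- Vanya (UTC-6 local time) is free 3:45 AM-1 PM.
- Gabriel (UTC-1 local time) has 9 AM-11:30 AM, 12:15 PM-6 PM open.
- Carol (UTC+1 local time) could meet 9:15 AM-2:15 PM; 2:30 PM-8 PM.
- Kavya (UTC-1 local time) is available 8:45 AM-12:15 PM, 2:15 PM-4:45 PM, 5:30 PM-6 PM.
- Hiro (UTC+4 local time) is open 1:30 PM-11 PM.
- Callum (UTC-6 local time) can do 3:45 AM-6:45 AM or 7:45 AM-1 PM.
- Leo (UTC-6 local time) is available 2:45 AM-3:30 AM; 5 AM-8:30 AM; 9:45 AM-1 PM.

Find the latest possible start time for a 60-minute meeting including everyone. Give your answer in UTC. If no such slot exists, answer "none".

Vanya in UTC: 09:45-19:00 (add 6h to convert from UTC-6).
Gabriel in UTC: 10:00-12:30, 13:15-19:00 (add 1h to convert from UTC-1).
Carol in UTC: 08:15-13:15, 13:30-19:00 (subtract 1h to convert from UTC+1).
Kavya in UTC: 09:45-13:15, 15:15-17:45, 18:30-19:00 (add 1h to convert from UTC-1).
Hiro in UTC: 09:30-19:00 (subtract 4h to convert from UTC+4).
Callum in UTC: 09:45-12:45, 13:45-19:00 (add 6h to convert from UTC-6).
Leo in UTC: 08:45-09:30, 11:00-14:30, 15:45-19:00 (add 6h to convert from UTC-6).
Vanya ∩ Gabriel: 10:00-12:30, 13:15-19:00.
Vanya ∩ Gabriel ∩ Carol: 10:00-12:30, 13:30-19:00.
Vanya ∩ Gabriel ∩ Carol ∩ Kavya: 10:00-12:30, 15:15-17:45, 18:30-19:00.
Vanya ∩ Gabriel ∩ Carol ∩ Kavya ∩ Hiro: 10:00-12:30, 15:15-17:45, 18:30-19:00.
Vanya ∩ Gabriel ∩ Carol ∩ Kavya ∩ Hiro ∩ Callum: 10:00-12:30, 15:15-17:45, 18:30-19:00.
Vanya ∩ Gabriel ∩ Carol ∩ Kavya ∩ Hiro ∩ Callum ∩ Leo: 11:00-12:30, 15:45-17:45, 18:30-19:00.
The last common window of at least 60 minutes is 15:45-17:45; a 60-minute meeting can start as late as 16:45 and still end by 17:45.

16:45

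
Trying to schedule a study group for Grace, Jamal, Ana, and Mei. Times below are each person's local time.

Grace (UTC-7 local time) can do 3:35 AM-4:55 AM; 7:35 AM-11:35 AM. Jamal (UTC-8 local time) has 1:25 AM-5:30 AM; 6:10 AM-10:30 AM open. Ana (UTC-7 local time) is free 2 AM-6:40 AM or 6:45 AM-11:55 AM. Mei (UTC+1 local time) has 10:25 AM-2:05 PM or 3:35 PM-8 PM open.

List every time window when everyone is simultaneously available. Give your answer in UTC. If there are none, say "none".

Grace in UTC: 10:35-11:55, 14:35-18:35 (add 7h to convert from UTC-7).
Jamal in UTC: 09:25-13:30, 14:10-18:30 (add 8h to convert from UTC-8).
Ana in UTC: 09:00-13:40, 13:45-18:55 (add 7h to convert from UTC-7).
Mei in UTC: 09:25-13:05, 14:35-19:00 (subtract 1h to convert from UTC+1).
Grace ∩ Jamal: 10:35-11:55, 14:35-18:30.
Grace ∩ Jamal ∩ Ana: 10:35-11:55, 14:35-18:30.
Grace ∩ Jamal ∩ Ana ∩ Mei: 10:35-11:55, 14:35-18:30.

10:35-11:55, 14:35-18:30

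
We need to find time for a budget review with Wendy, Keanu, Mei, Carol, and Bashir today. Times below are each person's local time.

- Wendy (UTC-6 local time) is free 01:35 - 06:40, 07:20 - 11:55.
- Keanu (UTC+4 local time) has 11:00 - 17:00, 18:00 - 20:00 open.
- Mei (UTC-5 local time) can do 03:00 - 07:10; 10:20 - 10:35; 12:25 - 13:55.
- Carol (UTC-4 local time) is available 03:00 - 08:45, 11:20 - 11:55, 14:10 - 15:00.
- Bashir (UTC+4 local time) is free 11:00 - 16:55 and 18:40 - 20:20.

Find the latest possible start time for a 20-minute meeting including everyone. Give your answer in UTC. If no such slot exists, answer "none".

11:50

Wendy in UTC: 07:35-12:40, 13:20-17:55 (add 6h to convert from UTC-6).
Keanu in UTC: 07:00-13:00, 14:00-16:00 (subtract 4h to convert from UTC+4).
Mei in UTC: 08:00-12:10, 15:20-15:35, 17:25-18:55 (add 5h to convert from UTC-5).
Carol in UTC: 07:00-12:45, 15:20-15:55, 18:10-19:00 (add 4h to convert from UTC-4).
Bashir in UTC: 07:00-12:55, 14:40-16:20 (subtract 4h to convert from UTC+4).
Wendy ∩ Keanu: 07:35-12:40, 14:00-16:00.
Wendy ∩ Keanu ∩ Mei: 08:00-12:10, 15:20-15:35.
Wendy ∩ Keanu ∩ Mei ∩ Carol: 08:00-12:10, 15:20-15:35.
Wendy ∩ Keanu ∩ Mei ∩ Carol ∩ Bashir: 08:00-12:10, 15:20-15:35.
Those are the intersection windows.
The last common window of at least 20 minutes is 08:00-12:10; a 20-minute meeting can start as late as 11:50 and still end by 12:10.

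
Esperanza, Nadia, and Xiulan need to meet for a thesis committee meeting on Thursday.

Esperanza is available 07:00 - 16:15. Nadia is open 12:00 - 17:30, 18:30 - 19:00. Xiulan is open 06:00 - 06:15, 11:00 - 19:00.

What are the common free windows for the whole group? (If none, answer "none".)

Esperanza ∩ Nadia: 12:00-16:15.
Esperanza ∩ Nadia ∩ Xiulan: 12:00-16:15.

12:00-16:15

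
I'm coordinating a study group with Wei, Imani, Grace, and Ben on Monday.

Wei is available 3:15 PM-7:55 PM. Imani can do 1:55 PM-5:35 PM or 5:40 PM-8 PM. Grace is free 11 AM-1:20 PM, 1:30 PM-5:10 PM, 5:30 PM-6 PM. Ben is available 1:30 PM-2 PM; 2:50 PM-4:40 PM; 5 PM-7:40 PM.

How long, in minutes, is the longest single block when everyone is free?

Wei ∩ Imani: 15:15-17:35, 17:40-19:55.
Wei ∩ Imani ∩ Grace: 15:15-17:10, 17:30-17:35, 17:40-18:00.
Wei ∩ Imani ∩ Grace ∩ Ben: 15:15-16:40, 17:00-17:10, 17:30-17:35, 17:40-18:00.
The longest is 15:15-16:40 at 85 minutes.

85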